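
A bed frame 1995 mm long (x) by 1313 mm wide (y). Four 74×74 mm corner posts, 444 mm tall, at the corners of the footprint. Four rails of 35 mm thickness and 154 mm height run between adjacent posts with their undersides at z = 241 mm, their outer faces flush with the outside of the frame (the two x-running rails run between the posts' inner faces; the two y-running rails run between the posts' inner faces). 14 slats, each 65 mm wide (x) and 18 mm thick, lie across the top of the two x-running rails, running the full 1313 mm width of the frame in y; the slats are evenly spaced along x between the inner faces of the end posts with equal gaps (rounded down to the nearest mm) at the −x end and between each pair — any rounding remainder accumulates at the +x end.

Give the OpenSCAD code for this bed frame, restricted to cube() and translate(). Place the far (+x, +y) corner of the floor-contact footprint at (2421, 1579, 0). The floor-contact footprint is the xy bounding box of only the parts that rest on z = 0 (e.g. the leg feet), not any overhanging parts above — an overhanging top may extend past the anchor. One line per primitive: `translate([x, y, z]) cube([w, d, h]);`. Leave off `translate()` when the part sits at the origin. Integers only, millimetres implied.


translate([426, 266, 0]) cube([74, 74, 444]);
translate([426, 1505, 0]) cube([74, 74, 444]);
translate([2347, 266, 0]) cube([74, 74, 444]);
translate([2347, 1505, 0]) cube([74, 74, 444]);
translate([500, 266, 241]) cube([1847, 35, 154]);
translate([500, 1544, 241]) cube([1847, 35, 154]);
translate([426, 340, 241]) cube([35, 1165, 154]);
translate([2386, 340, 241]) cube([35, 1165, 154]);
translate([562, 266, 395]) cube([65, 1313, 18]);
translate([689, 266, 395]) cube([65, 1313, 18]);
translate([816, 266, 395]) cube([65, 1313, 18]);
translate([943, 266, 395]) cube([65, 1313, 18]);
translate([1070, 266, 395]) cube([65, 1313, 18]);
translate([1197, 266, 395]) cube([65, 1313, 18]);
translate([1324, 266, 395]) cube([65, 1313, 18]);
translate([1451, 266, 395]) cube([65, 1313, 18]);
translate([1578, 266, 395]) cube([65, 1313, 18]);
translate([1705, 266, 395]) cube([65, 1313, 18]);
translate([1832, 266, 395]) cube([65, 1313, 18]);
translate([1959, 266, 395]) cube([65, 1313, 18]);
translate([2086, 266, 395]) cube([65, 1313, 18]);
translate([2213, 266, 395]) cube([65, 1313, 18]);


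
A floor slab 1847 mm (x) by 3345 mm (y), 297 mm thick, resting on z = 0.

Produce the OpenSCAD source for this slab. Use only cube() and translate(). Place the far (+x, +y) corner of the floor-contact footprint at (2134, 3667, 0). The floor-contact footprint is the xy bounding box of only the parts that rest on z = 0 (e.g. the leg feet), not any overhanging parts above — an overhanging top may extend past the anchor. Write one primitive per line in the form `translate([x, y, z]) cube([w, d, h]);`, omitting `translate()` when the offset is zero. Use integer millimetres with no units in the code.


translate([287, 322, 0]) cube([1847, 3345, 297]);


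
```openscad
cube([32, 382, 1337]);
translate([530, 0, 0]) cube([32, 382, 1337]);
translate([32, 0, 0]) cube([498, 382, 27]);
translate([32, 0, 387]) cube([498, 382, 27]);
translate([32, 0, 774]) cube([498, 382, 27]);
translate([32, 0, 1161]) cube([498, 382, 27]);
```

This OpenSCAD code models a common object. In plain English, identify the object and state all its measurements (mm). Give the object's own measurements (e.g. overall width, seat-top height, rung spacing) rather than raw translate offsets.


An open bookshelf. Two side panels, each 32 mm thick, 382 mm deep and 1337 mm tall, stand 562 mm apart (outside-to-outside). Between them sit 4 shelves, each 27 mm thick and 382 mm deep, spanning the full gap between the sides. The bottom shelf rests on the floor (its underside at z = 0) and the clear gap between one shelf's top and the next shelf's underside is 360 mm.


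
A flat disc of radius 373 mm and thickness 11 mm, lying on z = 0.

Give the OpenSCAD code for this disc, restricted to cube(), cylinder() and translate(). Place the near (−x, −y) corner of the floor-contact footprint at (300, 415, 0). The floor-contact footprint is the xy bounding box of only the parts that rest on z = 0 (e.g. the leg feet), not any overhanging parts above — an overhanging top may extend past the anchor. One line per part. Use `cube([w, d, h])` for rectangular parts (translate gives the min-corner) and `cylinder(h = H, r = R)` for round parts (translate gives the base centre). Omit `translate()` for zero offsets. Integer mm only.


translate([673, 788, 0]) cylinder(h = 11, r = 373);


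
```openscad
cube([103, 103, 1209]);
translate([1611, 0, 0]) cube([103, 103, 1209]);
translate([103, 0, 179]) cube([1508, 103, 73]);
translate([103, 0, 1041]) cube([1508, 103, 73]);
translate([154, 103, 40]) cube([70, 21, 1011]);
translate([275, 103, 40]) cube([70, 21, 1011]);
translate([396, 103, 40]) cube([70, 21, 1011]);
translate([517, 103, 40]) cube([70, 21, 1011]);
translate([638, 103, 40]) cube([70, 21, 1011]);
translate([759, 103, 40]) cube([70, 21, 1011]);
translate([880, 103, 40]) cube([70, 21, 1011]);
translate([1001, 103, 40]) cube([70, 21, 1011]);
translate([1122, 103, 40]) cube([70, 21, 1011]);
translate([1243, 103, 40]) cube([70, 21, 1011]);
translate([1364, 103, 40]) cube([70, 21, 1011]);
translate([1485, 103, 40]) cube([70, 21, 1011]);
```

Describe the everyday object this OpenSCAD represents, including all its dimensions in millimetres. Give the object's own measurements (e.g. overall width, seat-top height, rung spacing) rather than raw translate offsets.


A fence section. Two 103×103 mm posts, 1209 mm tall, stand on the floor with a clear span of 1508 mm between their inner faces. Two horizontal rails of 103×73 mm section span the gap between the posts with their undersides at z = 179 mm and z = 1041 mm, flush with the posts' −y face. 12 pickets, each 70 mm wide, 21 mm thick and 1011 mm tall, are fixed to the +y face of the rails with their bottoms at z = 40 mm, spaced across the span with a 51 mm gap after the −x post and between neighbouring pickets, with 56 mm left before the +x post.


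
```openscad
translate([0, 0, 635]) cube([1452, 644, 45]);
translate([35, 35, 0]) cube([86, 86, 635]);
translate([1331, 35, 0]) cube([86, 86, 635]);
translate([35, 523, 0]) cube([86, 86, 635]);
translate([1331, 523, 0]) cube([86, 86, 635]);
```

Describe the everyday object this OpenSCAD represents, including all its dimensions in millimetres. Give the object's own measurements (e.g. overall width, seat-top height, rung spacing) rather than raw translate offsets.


A rectangular dining table. The top is 1452×644×45 mm with its upper surface at z = 680 mm. It stands on four 86×86 mm square legs, each inset 35 mm from the nearest pair of top edges, running from the floor to the underside of the top.


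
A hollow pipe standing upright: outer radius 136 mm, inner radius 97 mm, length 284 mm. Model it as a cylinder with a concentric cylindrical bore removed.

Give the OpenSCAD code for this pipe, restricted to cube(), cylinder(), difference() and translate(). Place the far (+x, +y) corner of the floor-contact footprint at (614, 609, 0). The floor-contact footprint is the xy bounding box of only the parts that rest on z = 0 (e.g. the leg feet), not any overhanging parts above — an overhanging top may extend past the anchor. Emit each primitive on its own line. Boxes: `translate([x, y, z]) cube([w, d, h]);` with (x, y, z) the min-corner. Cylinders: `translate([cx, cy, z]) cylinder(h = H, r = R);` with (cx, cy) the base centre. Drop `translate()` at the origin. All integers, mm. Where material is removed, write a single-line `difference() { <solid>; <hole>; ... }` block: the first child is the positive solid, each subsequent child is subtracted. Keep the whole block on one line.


difference() { translate([478, 473, 0]) cylinder(h = 284, r = 136); translate([478, 473, 0]) cylinder(h = 284, r = 97); }


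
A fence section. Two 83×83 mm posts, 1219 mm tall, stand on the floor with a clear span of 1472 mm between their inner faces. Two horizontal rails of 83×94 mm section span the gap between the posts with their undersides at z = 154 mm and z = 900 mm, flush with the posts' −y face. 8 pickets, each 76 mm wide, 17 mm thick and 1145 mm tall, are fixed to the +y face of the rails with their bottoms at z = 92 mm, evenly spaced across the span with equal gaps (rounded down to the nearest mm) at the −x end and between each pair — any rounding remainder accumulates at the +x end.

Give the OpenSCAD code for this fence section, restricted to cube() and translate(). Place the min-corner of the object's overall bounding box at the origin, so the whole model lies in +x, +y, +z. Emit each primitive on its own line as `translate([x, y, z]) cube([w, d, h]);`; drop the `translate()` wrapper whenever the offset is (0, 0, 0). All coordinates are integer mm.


cube([83, 83, 1219]);
translate([1555, 0, 0]) cube([83, 83, 1219]);
translate([83, 0, 154]) cube([1472, 83, 94]);
translate([83, 0, 900]) cube([1472, 83, 94]);
translate([179, 83, 92]) cube([76, 17, 1145]);
translate([351, 83, 92]) cube([76, 17, 1145]);
translate([523, 83, 92]) cube([76, 17, 1145]);
translate([695, 83, 92]) cube([76, 17, 1145]);
translate([867, 83, 92]) cube([76, 17, 1145]);
translate([1039, 83, 92]) cube([76, 17, 1145]);
translate([1211, 83, 92]) cube([76, 17, 1145]);
translate([1383, 83, 92]) cube([76, 17, 1145]);


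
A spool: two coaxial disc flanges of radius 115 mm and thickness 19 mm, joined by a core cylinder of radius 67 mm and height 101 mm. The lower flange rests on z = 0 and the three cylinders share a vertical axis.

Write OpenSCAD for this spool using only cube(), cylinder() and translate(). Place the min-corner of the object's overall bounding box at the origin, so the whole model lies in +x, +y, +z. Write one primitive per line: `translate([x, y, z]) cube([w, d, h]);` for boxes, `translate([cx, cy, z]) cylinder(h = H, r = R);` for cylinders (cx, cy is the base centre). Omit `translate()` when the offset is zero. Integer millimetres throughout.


translate([115, 115, 0]) cylinder(h = 19, r = 115);
translate([115, 115, 19]) cylinder(h = 101, r = 67);
translate([115, 115, 120]) cylinder(h = 19, r = 115);


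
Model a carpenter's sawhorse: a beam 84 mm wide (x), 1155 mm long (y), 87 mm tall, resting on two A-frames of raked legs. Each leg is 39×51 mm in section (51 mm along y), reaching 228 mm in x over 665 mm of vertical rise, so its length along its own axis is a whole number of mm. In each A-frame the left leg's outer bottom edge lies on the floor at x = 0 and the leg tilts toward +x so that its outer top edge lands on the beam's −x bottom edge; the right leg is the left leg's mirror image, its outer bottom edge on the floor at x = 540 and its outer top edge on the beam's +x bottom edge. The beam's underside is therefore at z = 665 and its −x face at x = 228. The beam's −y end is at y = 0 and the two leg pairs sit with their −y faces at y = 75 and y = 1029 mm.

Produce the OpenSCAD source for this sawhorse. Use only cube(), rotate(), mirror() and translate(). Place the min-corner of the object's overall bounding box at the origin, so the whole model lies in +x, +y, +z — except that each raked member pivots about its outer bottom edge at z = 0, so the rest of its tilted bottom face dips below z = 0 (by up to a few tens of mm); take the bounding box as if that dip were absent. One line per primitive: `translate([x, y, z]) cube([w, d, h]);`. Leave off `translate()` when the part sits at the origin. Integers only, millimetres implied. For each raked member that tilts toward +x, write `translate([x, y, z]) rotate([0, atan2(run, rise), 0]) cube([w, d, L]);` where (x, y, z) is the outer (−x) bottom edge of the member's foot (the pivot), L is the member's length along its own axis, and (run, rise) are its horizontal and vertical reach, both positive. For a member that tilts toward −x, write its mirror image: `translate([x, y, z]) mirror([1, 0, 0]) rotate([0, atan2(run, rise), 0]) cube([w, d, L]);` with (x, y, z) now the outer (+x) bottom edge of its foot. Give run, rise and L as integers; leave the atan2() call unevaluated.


translate([228, 0, 665]) cube([84, 1155, 87]);
translate([0, 75, 0]) rotate([0, atan2(228, 665), 0]) cube([39, 51, 703]);
translate([540, 75, 0]) mirror([1, 0, 0]) rotate([0, atan2(228, 665), 0]) cube([39, 51, 703]);
translate([0, 1029, 0]) rotate([0, atan2(228, 665), 0]) cube([39, 51, 703]);
translate([540, 1029, 0]) mirror([1, 0, 0]) rotate([0, atan2(228, 665), 0]) cube([39, 51, 703]);


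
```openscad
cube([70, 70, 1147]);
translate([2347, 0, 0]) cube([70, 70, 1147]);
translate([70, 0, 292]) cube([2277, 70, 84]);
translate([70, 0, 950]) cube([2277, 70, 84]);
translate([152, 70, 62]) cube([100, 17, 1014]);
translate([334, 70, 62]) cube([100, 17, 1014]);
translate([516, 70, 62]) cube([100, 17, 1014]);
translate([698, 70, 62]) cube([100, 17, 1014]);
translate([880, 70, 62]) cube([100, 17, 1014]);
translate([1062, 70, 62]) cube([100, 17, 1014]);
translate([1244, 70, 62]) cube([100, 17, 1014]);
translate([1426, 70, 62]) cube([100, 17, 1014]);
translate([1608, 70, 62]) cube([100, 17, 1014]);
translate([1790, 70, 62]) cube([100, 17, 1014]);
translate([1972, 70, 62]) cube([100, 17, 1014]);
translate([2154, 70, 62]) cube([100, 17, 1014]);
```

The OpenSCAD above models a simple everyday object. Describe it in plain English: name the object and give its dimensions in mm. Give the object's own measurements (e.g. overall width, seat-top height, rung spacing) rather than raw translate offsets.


A fence section. Two 70×70 mm posts, 1147 mm tall, stand on the floor with a clear span of 2277 mm between their inner faces. Two horizontal rails of 70×84 mm section span the gap between the posts with their undersides at z = 292 mm and z = 950 mm, flush with the posts' −y face. 12 pickets, each 100 mm wide, 17 mm thick and 1014 mm tall, are fixed to the +y face of the rails with their bottoms at z = 62 mm, spaced across the span with a 82 mm gap after the −x post and between neighbouring pickets, with 93 mm left before the +x post.


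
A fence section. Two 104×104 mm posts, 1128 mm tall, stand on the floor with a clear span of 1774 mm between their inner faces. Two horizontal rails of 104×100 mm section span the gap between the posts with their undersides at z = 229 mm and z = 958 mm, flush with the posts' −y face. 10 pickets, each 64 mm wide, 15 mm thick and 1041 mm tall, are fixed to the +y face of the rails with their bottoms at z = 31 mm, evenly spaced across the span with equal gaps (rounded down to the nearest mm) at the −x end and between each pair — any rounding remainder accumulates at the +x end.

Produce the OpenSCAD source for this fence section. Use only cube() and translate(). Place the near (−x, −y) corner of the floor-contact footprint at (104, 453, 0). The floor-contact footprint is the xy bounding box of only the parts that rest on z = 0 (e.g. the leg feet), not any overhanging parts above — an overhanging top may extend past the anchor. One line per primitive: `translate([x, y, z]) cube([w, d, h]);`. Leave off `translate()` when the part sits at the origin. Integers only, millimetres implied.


translate([104, 453, 0]) cube([104, 104, 1128]);
translate([1982, 453, 0]) cube([104, 104, 1128]);
translate([208, 453, 229]) cube([1774, 104, 100]);
translate([208, 453, 958]) cube([1774, 104, 100]);
translate([311, 557, 31]) cube([64, 15, 1041]);
translate([478, 557, 31]) cube([64, 15, 1041]);
translate([645, 557, 31]) cube([64, 15, 1041]);
translate([812, 557, 31]) cube([64, 15, 1041]);
translate([979, 557, 31]) cube([64, 15, 1041]);
translate([1146, 557, 31]) cube([64, 15, 1041]);
translate([1313, 557, 31]) cube([64, 15, 1041]);
translate([1480, 557, 31]) cube([64, 15, 1041]);
translate([1647, 557, 31]) cube([64, 15, 1041]);
translate([1814, 557, 31]) cube([64, 15, 1041]);


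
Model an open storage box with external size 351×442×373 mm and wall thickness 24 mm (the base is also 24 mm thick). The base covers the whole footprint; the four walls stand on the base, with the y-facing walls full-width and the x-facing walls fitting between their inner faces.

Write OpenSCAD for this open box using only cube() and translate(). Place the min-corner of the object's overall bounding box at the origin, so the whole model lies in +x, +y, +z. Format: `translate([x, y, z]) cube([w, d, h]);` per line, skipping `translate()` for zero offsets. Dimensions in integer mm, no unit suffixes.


cube([351, 442, 24]);
translate([0, 0, 24]) cube([351, 24, 349]);
translate([0, 418, 24]) cube([351, 24, 349]);
translate([0, 24, 24]) cube([24, 394, 349]);
translate([327, 24, 24]) cube([24, 394, 349]);


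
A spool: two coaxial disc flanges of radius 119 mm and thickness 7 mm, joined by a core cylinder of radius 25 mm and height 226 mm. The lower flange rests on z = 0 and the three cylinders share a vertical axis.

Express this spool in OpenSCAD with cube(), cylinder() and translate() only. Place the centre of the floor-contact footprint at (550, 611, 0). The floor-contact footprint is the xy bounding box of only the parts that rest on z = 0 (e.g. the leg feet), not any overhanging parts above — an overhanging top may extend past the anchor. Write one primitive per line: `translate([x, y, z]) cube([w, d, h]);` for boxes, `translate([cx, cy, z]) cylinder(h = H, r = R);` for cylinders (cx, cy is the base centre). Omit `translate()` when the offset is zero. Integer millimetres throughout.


translate([550, 611, 0]) cylinder(h = 7, r = 119);
translate([550, 611, 7]) cylinder(h = 226, r = 25);
translate([550, 611, 233]) cylinder(h = 7, r = 119);


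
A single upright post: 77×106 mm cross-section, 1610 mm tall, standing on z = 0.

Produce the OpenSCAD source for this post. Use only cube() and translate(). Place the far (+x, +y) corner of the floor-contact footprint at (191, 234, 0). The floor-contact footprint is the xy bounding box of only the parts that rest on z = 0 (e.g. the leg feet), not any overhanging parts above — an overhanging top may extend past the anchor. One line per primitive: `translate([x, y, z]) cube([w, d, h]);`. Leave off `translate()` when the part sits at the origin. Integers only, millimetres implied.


translate([114, 128, 0]) cube([77, 106, 1610]);


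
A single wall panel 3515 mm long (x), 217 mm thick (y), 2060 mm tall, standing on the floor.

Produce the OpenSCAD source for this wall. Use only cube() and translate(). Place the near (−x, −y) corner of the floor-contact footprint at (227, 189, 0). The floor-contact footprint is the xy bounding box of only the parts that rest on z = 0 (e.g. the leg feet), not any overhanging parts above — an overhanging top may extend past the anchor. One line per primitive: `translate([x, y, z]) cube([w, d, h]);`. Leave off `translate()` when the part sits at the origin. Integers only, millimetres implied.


translate([227, 189, 0]) cube([3515, 217, 2060]);


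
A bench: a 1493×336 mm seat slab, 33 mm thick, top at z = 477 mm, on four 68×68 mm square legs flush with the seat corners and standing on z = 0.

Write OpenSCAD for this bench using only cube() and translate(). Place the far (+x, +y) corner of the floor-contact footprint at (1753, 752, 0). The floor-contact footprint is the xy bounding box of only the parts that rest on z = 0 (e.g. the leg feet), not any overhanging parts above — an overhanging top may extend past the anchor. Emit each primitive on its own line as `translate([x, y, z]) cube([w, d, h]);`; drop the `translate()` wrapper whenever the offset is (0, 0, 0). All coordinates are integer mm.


translate([260, 416, 444]) cube([1493, 336, 33]);
translate([260, 416, 0]) cube([68, 68, 444]);
translate([260, 684, 0]) cube([68, 68, 444]);
translate([1685, 416, 0]) cube([68, 68, 444]);
translate([1685, 684, 0]) cube([68, 68, 444]);


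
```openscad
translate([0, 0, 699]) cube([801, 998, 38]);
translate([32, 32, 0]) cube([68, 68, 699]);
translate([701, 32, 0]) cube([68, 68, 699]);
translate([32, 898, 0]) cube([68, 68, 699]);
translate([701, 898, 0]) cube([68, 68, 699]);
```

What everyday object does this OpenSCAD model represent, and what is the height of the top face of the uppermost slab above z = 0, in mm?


A table. The table height is 737 mm.

A 801×998×38 slab sits at z = 699 on four 68 mm square posts — a table. The top surface is at 699 + 38 = 737 mm.


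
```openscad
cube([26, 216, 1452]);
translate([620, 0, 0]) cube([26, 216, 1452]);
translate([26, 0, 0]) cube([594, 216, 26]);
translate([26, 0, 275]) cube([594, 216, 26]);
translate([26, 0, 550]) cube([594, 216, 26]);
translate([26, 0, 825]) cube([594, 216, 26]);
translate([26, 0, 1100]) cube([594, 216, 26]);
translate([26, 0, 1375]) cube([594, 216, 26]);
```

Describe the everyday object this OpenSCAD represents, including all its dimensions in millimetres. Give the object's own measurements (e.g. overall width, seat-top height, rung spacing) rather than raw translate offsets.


An open bookshelf. Two side panels, each 26 mm thick, 216 mm deep and 1452 mm tall, stand 646 mm apart (outside-to-outside). Between them sit 6 shelves, each 26 mm thick and 216 mm deep, spanning the full gap between the sides. The bottom shelf rests on the floor (its underside at z = 0) and the clear gap between one shelf's top and the next shelf's underside is 249 mm.


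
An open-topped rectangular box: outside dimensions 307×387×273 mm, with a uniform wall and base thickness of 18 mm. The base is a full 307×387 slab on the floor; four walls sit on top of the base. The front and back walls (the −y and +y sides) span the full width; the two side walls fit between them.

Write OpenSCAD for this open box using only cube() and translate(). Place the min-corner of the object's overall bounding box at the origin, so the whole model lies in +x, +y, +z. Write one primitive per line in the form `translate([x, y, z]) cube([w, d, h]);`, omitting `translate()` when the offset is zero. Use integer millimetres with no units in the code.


cube([307, 387, 18]);
translate([0, 0, 18]) cube([307, 18, 255]);
translate([0, 369, 18]) cube([307, 18, 255]);
translate([0, 18, 18]) cube([18, 351, 255]);
translate([289, 18, 18]) cube([18, 351, 255]);


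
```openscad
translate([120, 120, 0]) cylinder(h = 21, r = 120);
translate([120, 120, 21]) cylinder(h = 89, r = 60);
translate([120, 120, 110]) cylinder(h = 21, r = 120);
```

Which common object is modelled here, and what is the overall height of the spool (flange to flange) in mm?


A spool. The overall height is 131 mm.

Three coaxial cylinders, large–small–large — a spool. Two 21 mm flanges and a 89 mm core give 21 + 89 + 21 = 131 mm.


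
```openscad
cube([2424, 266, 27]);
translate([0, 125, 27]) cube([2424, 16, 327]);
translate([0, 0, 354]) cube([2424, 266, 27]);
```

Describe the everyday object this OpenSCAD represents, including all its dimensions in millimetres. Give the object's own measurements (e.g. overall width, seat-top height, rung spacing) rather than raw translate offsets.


An I-beam lying along x, 2424 mm long. Overall section height 381 mm. Two flanges 266 mm wide (y) and 27 mm thick, one on the floor and one at the top; a web 16 mm thick runs between them, centred on the flange width.


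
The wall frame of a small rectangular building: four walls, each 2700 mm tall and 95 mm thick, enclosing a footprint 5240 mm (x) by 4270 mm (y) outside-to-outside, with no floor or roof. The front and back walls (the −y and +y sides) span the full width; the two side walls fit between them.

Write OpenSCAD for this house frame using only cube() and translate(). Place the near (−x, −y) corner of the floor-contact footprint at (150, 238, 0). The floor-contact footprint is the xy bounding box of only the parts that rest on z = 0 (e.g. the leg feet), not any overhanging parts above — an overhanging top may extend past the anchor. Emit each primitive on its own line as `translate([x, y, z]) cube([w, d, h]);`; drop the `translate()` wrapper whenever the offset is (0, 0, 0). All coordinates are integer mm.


translate([150, 238, 0]) cube([5240, 95, 2700]);
translate([150, 4413, 0]) cube([5240, 95, 2700]);
translate([150, 333, 0]) cube([95, 4080, 2700]);
translate([5295, 333, 0]) cube([95, 4080, 2700]);


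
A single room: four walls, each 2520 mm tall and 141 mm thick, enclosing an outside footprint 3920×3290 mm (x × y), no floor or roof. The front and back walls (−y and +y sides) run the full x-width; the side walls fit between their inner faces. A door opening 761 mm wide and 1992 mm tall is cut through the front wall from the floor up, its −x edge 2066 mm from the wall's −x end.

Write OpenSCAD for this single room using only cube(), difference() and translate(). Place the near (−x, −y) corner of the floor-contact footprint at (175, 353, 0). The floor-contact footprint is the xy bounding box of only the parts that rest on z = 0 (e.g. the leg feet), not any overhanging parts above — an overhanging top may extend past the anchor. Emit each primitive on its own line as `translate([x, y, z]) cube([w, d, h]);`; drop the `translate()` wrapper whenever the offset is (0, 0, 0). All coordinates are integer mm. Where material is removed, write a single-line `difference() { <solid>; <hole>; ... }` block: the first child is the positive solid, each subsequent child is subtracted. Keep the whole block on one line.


difference() { translate([175, 353, 0]) cube([3920, 141, 2520]); translate([2241, 353, 0]) cube([761, 141, 1992]); }
translate([175, 3502, 0]) cube([3920, 141, 2520]);
translate([175, 494, 0]) cube([141, 3008, 2520]);
translate([3954, 494, 0]) cube([141, 3008, 2520]);


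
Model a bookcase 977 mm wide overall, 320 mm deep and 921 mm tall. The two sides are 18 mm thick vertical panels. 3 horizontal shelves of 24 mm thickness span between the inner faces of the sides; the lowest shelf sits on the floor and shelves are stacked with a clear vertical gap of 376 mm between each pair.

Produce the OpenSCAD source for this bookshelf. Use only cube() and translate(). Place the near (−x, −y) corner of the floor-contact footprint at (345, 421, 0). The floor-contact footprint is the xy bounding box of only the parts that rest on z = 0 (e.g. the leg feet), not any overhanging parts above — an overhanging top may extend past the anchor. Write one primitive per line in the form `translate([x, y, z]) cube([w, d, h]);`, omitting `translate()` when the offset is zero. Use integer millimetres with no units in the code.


translate([345, 421, 0]) cube([18, 320, 921]);
translate([1304, 421, 0]) cube([18, 320, 921]);
translate([363, 421, 0]) cube([941, 320, 24]);
translate([363, 421, 400]) cube([941, 320, 24]);
translate([363, 421, 800]) cube([941, 320, 24]);


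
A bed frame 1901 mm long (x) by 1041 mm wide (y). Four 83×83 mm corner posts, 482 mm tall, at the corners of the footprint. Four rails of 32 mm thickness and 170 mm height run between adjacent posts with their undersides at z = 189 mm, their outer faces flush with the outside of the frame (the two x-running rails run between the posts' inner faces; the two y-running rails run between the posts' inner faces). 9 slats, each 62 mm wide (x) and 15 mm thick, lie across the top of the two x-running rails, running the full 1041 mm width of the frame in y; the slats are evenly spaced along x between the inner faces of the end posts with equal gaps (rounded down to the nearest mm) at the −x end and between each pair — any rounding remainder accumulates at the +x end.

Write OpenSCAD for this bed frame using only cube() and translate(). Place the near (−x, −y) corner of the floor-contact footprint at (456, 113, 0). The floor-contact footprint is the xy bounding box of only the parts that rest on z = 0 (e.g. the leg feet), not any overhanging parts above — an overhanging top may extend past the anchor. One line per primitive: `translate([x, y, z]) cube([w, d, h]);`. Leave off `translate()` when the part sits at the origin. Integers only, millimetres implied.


translate([456, 113, 0]) cube([83, 83, 482]);
translate([456, 1071, 0]) cube([83, 83, 482]);
translate([2274, 113, 0]) cube([83, 83, 482]);
translate([2274, 1071, 0]) cube([83, 83, 482]);
translate([539, 113, 189]) cube([1735, 32, 170]);
translate([539, 1122, 189]) cube([1735, 32, 170]);
translate([456, 196, 189]) cube([32, 875, 170]);
translate([2325, 196, 189]) cube([32, 875, 170]);
translate([656, 113, 359]) cube([62, 1041, 15]);
translate([835, 113, 359]) cube([62, 1041, 15]);
translate([1014, 113, 359]) cube([62, 1041, 15]);
translate([1193, 113, 359]) cube([62, 1041, 15]);
translate([1372, 113, 359]) cube([62, 1041, 15]);
translate([1551, 113, 359]) cube([62, 1041, 15]);
translate([1730, 113, 359]) cube([62, 1041, 15]);
translate([1909, 113, 359]) cube([62, 1041, 15]);
translate([2088, 113, 359]) cube([62, 1041, 15]);


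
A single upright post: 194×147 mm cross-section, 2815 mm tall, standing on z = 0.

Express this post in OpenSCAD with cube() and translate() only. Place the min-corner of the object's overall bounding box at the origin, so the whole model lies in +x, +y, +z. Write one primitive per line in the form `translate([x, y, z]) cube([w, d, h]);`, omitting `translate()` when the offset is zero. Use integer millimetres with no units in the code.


cube([194, 147, 2815]);


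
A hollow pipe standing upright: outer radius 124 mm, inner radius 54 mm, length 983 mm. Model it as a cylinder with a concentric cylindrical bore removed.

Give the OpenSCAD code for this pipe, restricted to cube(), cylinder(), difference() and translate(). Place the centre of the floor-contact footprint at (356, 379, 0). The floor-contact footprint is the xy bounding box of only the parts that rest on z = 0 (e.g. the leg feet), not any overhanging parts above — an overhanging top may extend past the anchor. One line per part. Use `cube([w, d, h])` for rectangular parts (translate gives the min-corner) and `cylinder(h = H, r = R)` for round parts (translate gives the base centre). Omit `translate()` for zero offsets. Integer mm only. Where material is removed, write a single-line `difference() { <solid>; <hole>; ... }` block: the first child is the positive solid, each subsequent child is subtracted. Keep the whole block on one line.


difference() { translate([356, 379, 0]) cylinder(h = 983, r = 124); translate([356, 379, 0]) cylinder(h = 983, r = 54); }


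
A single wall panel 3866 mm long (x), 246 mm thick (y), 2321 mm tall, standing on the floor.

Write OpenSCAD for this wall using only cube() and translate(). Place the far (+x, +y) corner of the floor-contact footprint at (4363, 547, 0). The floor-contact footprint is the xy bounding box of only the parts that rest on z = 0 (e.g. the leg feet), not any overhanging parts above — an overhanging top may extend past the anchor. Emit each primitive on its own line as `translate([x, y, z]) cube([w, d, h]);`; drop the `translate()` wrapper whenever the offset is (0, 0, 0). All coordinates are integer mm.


translate([497, 301, 0]) cube([3866, 246, 2321]);


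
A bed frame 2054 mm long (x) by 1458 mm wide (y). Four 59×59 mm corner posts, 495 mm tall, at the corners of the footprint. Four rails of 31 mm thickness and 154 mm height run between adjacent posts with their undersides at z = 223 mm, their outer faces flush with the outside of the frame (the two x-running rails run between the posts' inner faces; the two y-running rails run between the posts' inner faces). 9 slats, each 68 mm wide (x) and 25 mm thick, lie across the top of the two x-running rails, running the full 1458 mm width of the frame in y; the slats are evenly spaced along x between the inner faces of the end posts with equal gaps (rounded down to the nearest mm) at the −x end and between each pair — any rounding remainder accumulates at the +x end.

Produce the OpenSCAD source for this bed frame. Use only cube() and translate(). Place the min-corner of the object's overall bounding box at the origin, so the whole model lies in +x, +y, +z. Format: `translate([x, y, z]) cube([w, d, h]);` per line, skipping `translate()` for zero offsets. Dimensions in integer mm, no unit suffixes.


cube([59, 59, 495]);
translate([0, 1399, 0]) cube([59, 59, 495]);
translate([1995, 0, 0]) cube([59, 59, 495]);
translate([1995, 1399, 0]) cube([59, 59, 495]);
translate([59, 0, 223]) cube([1936, 31, 154]);
translate([59, 1427, 223]) cube([1936, 31, 154]);
translate([0, 59, 223]) cube([31, 1340, 154]);
translate([2023, 59, 223]) cube([31, 1340, 154]);
translate([191, 0, 377]) cube([68, 1458, 25]);
translate([391, 0, 377]) cube([68, 1458, 25]);
translate([591, 0, 377]) cube([68, 1458, 25]);
translate([791, 0, 377]) cube([68, 1458, 25]);
translate([991, 0, 377]) cube([68, 1458, 25]);
translate([1191, 0, 377]) cube([68, 1458, 25]);
translate([1391, 0, 377]) cube([68, 1458, 25]);
translate([1591, 0, 377]) cube([68, 1458, 25]);
translate([1791, 0, 377]) cube([68, 1458, 25]);


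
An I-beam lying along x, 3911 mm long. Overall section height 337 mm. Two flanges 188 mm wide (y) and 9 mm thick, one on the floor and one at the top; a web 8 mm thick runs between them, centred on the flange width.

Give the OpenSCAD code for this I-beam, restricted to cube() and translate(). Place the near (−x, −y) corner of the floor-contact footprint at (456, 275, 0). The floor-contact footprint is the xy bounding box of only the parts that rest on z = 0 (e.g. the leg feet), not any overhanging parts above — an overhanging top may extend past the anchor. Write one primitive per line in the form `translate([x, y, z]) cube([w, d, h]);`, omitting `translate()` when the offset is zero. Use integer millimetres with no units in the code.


translate([456, 275, 0]) cube([3911, 188, 9]);
translate([456, 365, 9]) cube([3911, 8, 319]);
translate([456, 275, 328]) cube([3911, 188, 9]);


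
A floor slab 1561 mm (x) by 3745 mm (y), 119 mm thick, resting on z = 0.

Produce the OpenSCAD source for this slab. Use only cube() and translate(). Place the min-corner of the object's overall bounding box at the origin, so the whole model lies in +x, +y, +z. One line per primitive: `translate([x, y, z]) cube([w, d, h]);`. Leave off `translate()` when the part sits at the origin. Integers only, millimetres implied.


cube([1561, 3745, 119]);


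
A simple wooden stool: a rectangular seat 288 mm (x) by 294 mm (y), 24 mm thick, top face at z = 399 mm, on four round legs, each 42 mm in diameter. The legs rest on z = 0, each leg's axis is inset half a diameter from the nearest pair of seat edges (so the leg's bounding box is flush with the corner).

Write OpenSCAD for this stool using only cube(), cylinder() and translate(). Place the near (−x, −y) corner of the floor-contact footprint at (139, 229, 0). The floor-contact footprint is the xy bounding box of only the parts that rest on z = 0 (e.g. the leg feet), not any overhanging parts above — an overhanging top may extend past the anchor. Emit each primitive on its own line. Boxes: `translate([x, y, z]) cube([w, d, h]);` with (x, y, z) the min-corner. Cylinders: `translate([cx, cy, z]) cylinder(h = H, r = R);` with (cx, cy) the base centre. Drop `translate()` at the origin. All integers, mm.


translate([139, 229, 375]) cube([288, 294, 24]);
translate([160, 250, 0]) cylinder(h = 375, r = 21);
translate([406, 250, 0]) cylinder(h = 375, r = 21);
translate([160, 502, 0]) cylinder(h = 375, r = 21);
translate([406, 502, 0]) cylinder(h = 375, r = 21);


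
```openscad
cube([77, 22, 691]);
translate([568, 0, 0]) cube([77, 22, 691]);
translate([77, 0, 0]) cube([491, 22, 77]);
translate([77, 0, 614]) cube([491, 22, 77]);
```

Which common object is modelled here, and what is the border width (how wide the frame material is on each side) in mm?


A picture frame. The border width is 77 mm.

Four thin pieces enclosing a rectangular opening — a picture frame. The two full-height stiles are 691 mm tall; the top rail sits at z = 614 and is 77 mm tall, so the border above the opening is 691 − 614 = 77 mm, matching the stile x-width.


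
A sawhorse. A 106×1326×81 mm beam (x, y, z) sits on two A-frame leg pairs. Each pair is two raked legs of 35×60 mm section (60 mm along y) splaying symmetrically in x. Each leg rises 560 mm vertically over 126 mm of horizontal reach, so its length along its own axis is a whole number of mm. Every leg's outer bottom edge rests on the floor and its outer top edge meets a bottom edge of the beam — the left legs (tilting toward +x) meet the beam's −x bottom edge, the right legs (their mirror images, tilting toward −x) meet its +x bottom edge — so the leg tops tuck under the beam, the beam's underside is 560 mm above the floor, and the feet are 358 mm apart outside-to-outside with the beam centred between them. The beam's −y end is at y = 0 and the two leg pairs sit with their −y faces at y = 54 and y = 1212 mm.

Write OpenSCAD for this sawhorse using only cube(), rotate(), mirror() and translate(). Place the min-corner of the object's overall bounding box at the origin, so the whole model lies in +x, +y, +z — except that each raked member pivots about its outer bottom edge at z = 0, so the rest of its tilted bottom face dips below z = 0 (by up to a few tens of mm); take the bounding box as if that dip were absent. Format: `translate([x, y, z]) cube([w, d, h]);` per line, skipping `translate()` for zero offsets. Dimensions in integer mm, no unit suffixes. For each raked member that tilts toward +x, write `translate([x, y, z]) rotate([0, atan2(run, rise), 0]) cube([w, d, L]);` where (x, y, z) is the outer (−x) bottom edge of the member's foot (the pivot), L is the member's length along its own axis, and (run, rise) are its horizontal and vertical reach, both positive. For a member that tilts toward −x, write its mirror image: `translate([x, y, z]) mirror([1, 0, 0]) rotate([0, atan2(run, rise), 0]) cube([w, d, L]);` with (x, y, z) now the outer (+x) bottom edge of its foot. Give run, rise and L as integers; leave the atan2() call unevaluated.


translate([126, 0, 560]) cube([106, 1326, 81]);
translate([0, 54, 0]) rotate([0, atan2(126, 560), 0]) cube([35, 60, 574]);
translate([358, 54, 0]) mirror([1, 0, 0]) rotate([0, atan2(126, 560), 0]) cube([35, 60, 574]);
translate([0, 1212, 0]) rotate([0, atan2(126, 560), 0]) cube([35, 60, 574]);
translate([358, 1212, 0]) mirror([1, 0, 0]) rotate([0, atan2(126, 560), 0]) cube([35, 60, 574]);


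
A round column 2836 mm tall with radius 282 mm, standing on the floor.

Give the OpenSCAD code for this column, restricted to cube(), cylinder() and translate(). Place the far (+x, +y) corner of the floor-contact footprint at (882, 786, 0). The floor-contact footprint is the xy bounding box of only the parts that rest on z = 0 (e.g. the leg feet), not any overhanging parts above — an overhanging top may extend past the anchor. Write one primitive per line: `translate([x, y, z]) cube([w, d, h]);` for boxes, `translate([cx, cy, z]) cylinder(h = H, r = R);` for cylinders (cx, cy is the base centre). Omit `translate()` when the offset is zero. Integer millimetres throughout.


translate([600, 504, 0]) cylinder(h = 2836, r = 282);


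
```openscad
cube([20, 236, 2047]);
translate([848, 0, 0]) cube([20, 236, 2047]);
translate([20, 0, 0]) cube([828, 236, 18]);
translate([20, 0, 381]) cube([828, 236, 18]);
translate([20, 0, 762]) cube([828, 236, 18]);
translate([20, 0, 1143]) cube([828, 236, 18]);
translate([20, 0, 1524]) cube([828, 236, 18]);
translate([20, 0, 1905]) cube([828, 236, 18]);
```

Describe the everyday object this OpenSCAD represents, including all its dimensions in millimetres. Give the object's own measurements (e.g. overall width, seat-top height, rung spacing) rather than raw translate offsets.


An open bookshelf. Two side panels, each 20 mm thick, 236 mm deep and 2047 mm tall, stand 868 mm apart (outside-to-outside). Between them sit 6 shelves, each 18 mm thick and 236 mm deep, spanning the full gap between the sides. The bottom shelf rests on the floor (its underside at z = 0) and the clear gap between one shelf's top and the next shelf's underside is 363 mm.


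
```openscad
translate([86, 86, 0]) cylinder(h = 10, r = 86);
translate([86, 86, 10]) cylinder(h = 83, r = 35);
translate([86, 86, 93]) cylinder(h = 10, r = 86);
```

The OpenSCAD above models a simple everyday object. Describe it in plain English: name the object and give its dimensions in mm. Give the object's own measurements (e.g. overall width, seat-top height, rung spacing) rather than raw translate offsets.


A spool: two coaxial disc flanges of radius 86 mm and thickness 10 mm, joined by a core cylinder of radius 35 mm and height 83 mm. The lower flange rests on z = 0 and the three cylinders share a vertical axis.
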